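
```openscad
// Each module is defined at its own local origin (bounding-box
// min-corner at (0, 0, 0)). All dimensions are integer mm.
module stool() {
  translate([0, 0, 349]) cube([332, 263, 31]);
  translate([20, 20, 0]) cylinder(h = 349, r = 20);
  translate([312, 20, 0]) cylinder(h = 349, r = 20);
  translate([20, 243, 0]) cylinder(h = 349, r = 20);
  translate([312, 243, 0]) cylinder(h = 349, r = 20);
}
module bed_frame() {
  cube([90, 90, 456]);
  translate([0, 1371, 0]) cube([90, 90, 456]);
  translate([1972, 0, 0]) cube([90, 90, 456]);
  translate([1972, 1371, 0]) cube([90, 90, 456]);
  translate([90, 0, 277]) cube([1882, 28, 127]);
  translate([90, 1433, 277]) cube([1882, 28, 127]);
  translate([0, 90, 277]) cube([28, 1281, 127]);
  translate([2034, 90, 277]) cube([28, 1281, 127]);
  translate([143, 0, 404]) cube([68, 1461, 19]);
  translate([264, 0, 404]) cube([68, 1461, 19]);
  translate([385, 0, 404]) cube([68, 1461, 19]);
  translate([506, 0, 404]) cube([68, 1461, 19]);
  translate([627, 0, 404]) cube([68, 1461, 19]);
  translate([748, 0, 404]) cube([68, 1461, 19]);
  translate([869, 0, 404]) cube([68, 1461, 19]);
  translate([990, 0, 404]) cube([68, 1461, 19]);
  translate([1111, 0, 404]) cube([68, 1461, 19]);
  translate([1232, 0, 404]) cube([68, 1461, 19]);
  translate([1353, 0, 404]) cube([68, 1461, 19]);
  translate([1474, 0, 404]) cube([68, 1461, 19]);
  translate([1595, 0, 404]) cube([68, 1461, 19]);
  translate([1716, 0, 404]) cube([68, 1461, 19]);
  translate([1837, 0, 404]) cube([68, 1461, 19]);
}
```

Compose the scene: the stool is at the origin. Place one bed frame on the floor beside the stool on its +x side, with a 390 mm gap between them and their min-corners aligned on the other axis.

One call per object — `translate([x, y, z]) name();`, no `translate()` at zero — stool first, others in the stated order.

stool();
translate([722, 0, 0]) bed_frame();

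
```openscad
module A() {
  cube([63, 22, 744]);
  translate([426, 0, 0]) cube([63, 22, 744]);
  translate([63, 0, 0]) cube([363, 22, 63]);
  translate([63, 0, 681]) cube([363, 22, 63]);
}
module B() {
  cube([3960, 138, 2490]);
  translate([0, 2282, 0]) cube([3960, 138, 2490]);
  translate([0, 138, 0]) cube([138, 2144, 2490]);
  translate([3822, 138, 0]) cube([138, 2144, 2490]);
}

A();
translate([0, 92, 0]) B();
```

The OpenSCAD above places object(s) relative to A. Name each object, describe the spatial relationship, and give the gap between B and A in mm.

The house frame's nearest face is 70 mm from the picture frame's +y face.

A is a picture frame. B is a house frame. The house frame is on the floor beside the picture frame on its +y side. The gap between the house frame and the picture frame is 70 mm.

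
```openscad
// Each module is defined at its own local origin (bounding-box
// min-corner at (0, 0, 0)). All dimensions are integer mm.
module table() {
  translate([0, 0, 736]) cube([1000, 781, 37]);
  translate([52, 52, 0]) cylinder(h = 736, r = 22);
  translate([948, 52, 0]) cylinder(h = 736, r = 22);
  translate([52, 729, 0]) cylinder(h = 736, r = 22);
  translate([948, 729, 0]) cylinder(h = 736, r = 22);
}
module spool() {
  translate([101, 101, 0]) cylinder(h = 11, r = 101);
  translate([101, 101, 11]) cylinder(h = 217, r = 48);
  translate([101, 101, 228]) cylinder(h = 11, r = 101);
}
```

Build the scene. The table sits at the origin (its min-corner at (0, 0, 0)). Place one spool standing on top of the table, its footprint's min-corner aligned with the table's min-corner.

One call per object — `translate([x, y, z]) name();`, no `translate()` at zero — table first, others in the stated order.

table();
translate([0, 0, 773]) spool();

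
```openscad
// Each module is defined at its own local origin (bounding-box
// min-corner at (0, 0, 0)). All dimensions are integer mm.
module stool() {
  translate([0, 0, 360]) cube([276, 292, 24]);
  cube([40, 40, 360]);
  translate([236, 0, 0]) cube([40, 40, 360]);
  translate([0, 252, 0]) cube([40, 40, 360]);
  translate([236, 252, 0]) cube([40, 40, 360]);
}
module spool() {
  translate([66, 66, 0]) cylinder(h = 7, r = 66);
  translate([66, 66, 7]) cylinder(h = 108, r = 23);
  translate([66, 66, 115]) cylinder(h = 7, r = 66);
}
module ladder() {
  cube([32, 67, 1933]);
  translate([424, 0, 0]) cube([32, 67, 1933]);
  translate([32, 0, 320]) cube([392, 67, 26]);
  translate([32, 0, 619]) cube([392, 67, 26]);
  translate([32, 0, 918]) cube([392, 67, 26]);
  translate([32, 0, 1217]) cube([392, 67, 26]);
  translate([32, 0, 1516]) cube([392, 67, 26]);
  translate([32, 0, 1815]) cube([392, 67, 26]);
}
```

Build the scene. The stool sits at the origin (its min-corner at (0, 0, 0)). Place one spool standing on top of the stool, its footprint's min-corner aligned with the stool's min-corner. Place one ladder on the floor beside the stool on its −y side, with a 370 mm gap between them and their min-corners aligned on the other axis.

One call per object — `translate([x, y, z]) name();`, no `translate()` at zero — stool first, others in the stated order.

stool();
translate([0, 0, 384]) spool();
translate([0, -437, 0]) ladder();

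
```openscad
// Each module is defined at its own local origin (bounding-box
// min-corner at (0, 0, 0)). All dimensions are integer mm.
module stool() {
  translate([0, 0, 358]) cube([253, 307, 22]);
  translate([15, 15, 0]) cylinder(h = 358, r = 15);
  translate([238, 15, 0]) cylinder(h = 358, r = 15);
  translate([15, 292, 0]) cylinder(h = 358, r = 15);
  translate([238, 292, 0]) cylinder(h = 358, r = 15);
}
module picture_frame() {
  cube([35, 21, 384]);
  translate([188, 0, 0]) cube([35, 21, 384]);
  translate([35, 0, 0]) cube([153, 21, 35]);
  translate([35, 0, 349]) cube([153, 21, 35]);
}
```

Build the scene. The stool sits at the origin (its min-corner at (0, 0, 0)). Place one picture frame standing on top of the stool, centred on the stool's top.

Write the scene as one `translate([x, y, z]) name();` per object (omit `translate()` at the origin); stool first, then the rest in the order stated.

stool();
translate([15, 143, 380]) picture_frame();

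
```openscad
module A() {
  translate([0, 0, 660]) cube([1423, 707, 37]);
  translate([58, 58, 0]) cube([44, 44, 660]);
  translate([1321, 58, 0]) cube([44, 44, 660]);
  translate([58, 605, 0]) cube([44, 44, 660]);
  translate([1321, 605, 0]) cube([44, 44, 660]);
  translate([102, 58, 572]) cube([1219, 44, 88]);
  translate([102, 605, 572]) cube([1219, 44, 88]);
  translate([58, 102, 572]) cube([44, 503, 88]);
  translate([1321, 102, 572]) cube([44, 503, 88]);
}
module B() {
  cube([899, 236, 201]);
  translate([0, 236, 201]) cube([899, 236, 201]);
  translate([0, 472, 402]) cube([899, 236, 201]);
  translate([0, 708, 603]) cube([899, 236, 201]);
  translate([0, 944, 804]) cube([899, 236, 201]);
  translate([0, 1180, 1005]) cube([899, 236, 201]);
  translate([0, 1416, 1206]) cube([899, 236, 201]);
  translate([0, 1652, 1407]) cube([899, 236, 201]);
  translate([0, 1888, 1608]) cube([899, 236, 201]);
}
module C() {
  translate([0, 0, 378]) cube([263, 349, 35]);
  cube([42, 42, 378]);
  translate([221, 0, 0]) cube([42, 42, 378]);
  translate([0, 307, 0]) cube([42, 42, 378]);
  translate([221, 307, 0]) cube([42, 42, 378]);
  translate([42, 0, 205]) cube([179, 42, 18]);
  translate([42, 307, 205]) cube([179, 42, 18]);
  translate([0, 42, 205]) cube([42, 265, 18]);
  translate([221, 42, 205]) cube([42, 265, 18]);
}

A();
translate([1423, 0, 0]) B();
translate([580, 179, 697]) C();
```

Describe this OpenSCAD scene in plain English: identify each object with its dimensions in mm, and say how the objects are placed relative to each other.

A is a table: top 1423 mm (x) × 707 mm (y), 37 mm thick, upper face at z = 697 mm, on four 44×44 mm square legs, each inset 58 mm from the nearest pair of top edges, running from z = 0 to the bottom of the top. Four apron rails, 44 mm thick and 88 mm tall, run between adjacent legs with their top edges flush with the underside of the top and their outer faces flush with the legs' outer faces.

B is a run of 9 identical solid stair steps. Each tread is 899×236 mm and each step block is 201 mm high. Step 1 rests on the floor; step k is offset from step 1 by (k−1)×236 mm in y and (k−1)×201 mm in z.

C is a four-legged stool. The seat is a 263×349×35 mm slab whose top surface is at z = 413 mm; four square legs, each 42×42 mm in cross-section, run from the floor (z = 0) to the underside of the seat, each flush with a corner of the seat. Four stretchers, 42 mm wide and 18 mm tall, connect adjacent legs with their undersides at z = 205 mm, each running between the inner faces of the legs it joins and aligned with the legs' outer faces on the other axis.

The staircase is against the table's +x side, with their −y faces flush. The stool is on top of the table, centred.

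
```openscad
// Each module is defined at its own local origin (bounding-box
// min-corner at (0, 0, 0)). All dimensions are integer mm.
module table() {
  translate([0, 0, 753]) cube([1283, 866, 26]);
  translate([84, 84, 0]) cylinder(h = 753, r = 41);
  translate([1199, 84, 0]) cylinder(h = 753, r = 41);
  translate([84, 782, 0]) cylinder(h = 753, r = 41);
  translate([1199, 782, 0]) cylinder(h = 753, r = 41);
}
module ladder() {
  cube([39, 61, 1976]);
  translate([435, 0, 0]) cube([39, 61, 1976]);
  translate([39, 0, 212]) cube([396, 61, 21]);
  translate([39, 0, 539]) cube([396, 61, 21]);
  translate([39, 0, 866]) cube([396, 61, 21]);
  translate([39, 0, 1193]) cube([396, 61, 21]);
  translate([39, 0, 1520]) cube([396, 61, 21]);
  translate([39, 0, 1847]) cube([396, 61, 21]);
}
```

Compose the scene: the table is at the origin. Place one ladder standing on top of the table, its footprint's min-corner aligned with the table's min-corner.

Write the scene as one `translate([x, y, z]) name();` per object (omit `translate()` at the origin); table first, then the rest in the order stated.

table();
translate([0, 0, 779]) ladder();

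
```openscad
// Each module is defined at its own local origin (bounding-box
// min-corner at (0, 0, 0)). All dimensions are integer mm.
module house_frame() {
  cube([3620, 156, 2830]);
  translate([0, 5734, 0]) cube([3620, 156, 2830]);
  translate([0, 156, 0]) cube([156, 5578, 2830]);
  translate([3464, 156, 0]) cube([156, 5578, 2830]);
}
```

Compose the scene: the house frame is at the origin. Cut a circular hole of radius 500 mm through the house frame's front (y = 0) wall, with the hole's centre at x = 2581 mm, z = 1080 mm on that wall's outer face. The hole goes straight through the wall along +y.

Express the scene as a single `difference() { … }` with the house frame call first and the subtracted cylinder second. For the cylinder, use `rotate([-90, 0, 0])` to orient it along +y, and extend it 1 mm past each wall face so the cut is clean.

difference() {
  house_frame();
  translate([2581, -1, 1080]) rotate([-90, 0, 0]) cylinder(h = 158, r = 500);
}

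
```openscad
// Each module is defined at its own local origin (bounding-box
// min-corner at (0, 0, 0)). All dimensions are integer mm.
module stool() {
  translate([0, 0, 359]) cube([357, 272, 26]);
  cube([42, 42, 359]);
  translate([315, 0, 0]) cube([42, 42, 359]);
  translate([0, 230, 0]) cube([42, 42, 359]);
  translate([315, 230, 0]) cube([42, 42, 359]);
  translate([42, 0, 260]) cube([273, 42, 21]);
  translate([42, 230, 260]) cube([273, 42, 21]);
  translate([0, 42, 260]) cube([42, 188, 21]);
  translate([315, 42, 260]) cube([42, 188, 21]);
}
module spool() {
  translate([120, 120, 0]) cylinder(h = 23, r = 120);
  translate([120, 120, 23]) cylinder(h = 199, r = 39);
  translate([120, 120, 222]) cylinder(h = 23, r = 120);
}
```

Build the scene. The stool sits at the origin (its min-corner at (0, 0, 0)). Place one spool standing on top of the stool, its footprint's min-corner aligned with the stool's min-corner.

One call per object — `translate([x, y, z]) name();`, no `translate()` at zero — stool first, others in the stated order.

stool();
translate([0, 0, 385]) spool();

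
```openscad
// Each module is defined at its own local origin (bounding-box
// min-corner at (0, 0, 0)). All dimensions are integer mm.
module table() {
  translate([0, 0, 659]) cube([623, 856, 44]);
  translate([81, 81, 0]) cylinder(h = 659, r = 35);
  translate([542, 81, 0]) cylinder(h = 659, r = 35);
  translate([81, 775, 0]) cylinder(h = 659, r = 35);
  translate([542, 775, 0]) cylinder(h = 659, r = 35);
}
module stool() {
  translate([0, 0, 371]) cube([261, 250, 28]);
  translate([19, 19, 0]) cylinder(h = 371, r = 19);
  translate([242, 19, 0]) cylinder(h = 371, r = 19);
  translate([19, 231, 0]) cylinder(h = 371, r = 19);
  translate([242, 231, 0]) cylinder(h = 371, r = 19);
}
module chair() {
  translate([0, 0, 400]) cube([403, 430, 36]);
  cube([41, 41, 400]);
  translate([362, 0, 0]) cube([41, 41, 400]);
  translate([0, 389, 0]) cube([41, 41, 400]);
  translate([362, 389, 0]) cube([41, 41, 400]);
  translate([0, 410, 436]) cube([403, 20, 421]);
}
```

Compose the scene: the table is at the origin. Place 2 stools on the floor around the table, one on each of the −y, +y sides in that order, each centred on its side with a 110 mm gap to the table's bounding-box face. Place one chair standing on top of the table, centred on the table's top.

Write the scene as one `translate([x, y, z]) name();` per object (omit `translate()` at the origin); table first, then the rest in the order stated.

table();
translate([181, -360, 0]) stool();
translate([181, 966, 0]) stool();
translate([110, 213, 703]) chair();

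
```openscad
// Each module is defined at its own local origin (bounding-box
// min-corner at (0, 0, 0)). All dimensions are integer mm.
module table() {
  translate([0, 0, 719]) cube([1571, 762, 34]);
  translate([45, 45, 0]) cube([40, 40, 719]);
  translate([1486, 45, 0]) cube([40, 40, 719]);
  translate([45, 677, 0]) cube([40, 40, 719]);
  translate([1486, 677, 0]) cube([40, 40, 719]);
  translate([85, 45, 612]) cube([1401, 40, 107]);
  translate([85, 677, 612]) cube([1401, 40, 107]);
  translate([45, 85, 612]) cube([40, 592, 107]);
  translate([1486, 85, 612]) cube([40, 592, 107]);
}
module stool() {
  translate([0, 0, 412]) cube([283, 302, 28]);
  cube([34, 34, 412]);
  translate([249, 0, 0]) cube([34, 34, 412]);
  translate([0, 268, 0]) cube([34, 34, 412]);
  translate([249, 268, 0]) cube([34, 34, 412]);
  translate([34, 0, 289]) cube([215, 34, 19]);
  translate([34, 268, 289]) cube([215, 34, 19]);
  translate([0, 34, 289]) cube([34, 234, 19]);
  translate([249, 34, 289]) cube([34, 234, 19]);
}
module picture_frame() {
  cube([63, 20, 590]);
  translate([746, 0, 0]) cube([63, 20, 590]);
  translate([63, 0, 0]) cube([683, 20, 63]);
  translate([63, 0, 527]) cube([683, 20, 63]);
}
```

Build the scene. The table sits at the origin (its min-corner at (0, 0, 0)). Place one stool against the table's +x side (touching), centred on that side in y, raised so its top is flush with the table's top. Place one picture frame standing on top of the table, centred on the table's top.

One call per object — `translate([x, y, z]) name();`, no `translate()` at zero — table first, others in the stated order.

table();
translate([1571, 230, 313]) stool();
translate([381, 371, 753]) picture_frame();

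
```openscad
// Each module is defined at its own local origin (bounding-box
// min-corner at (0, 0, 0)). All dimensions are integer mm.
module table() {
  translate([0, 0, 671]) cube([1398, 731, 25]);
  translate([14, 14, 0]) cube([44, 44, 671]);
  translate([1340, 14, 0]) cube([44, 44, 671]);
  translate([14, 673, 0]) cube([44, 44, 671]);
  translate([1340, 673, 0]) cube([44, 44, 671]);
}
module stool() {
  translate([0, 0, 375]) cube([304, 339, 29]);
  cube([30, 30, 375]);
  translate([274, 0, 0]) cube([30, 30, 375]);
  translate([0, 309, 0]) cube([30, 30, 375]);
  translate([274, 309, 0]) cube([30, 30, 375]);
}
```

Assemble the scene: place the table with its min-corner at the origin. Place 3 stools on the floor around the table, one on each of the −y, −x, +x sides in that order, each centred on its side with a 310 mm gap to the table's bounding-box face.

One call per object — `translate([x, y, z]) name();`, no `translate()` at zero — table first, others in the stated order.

table();
translate([547, -649, 0]) stool();
translate([-614, 196, 0]) stool();
translate([1708, 196, 0]) stool();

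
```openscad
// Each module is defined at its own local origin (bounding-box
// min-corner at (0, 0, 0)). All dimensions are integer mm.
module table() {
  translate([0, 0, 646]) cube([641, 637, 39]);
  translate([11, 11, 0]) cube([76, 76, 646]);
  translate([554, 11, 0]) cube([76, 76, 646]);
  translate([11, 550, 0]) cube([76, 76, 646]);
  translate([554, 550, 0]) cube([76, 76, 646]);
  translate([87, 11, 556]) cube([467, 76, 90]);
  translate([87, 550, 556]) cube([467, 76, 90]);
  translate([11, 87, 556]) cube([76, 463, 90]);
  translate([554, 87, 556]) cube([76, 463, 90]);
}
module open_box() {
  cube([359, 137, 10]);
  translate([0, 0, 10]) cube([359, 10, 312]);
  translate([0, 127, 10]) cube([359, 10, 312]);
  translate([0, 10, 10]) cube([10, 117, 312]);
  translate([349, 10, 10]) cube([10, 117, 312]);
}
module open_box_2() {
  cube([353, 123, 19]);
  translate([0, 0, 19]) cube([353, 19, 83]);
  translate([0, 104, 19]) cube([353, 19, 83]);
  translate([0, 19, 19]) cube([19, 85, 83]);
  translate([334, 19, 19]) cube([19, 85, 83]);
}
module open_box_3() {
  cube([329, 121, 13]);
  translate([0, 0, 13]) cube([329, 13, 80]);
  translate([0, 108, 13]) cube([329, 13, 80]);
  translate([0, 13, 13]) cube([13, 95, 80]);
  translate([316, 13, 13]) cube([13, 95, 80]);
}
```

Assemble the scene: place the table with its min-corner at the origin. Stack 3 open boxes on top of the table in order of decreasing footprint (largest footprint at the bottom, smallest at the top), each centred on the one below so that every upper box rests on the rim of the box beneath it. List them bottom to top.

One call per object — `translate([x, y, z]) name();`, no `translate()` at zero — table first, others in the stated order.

table();
translate([141, 250, 685]) open_box();
translate([144, 257, 1007]) open_box_2();
translate([156, 258, 1109]) open_box_3();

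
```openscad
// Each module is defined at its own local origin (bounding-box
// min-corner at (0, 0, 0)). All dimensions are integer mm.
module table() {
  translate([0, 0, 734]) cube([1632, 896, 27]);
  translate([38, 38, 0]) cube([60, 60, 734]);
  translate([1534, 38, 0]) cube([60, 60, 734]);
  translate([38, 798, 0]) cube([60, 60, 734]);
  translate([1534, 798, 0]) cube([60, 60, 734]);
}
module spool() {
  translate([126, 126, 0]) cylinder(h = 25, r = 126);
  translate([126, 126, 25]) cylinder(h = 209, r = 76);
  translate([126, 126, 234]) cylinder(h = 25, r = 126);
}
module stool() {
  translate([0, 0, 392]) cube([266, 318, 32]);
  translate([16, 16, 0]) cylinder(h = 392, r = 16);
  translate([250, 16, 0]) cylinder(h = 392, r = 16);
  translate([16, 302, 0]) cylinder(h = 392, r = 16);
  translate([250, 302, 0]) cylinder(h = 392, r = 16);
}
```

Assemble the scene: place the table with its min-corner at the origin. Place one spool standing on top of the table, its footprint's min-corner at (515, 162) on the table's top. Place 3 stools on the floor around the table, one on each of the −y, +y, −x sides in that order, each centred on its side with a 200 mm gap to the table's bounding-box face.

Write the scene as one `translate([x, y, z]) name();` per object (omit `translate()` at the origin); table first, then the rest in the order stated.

table();
translate([515, 162, 761]) spool();
translate([683, -518, 0]) stool();
translate([683, 1096, 0]) stool();
translate([-466, 289, 0]) stool();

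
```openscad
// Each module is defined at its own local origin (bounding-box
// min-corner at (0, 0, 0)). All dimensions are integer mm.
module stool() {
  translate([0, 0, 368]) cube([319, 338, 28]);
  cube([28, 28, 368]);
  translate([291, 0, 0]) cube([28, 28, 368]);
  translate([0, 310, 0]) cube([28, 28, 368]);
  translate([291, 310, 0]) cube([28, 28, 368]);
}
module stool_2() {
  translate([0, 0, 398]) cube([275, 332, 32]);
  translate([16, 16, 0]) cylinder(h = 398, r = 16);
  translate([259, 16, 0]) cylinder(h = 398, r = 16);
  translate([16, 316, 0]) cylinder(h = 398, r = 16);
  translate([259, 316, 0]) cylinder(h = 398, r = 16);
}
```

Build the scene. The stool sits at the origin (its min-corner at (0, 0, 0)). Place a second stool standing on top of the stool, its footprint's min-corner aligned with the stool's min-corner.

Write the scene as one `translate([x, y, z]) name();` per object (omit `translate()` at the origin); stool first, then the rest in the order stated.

stool();
translate([0, 0, 396]) stool_2();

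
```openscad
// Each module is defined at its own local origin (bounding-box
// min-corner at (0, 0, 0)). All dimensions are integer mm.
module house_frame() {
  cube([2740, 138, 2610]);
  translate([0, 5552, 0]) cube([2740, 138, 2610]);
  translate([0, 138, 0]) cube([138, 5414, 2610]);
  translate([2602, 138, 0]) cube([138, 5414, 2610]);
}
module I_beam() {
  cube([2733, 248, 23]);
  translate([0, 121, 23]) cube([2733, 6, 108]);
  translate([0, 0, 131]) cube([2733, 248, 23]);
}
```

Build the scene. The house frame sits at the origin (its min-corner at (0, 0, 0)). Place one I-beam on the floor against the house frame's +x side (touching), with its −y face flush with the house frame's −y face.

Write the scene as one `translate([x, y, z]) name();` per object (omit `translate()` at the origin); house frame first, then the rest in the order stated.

house_frame();
translate([2740, 0, 0]) I_beam();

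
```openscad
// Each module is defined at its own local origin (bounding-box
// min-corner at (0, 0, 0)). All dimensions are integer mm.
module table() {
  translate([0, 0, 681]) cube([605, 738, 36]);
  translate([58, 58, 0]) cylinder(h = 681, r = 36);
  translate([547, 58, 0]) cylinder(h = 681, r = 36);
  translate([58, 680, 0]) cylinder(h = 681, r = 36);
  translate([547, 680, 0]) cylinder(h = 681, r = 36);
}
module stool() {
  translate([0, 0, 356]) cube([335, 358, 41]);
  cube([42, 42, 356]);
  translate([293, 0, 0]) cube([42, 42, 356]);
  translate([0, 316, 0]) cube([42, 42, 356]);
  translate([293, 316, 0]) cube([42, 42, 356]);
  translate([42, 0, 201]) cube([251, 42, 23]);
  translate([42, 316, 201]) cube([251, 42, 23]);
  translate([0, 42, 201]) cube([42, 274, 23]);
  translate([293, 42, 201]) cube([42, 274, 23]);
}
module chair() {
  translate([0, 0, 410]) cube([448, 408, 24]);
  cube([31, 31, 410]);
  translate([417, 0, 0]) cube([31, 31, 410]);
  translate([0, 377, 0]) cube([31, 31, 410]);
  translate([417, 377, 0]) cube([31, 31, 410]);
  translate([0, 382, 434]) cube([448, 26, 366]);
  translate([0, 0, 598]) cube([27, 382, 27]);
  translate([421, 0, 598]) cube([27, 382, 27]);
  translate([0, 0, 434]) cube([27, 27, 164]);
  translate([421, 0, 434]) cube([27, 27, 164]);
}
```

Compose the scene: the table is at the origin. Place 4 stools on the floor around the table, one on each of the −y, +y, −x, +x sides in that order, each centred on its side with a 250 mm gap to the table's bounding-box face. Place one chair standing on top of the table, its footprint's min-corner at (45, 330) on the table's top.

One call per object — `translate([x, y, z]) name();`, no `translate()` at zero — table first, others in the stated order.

table();
translate([135, -608, 0]) stool();
translate([135, 988, 0]) stool();
translate([-585, 190, 0]) stool();
translate([855, 190, 0]) stool();
translate([45, 330, 717]) chair();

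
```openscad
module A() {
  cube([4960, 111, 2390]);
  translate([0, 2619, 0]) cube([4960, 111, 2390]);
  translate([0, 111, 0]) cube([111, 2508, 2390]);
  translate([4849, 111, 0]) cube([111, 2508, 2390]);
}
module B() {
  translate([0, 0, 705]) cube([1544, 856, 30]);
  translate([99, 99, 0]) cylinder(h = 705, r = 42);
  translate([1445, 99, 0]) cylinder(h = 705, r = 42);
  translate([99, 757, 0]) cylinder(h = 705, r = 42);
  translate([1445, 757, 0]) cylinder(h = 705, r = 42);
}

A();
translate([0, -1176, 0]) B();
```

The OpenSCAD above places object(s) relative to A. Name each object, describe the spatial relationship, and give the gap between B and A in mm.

A is a house frame. B is a table. The table is on the floor beside the house frame on its −y side. The gap between the table and the house frame is 320 mm.

The table's nearest face is 320 mm from the house frame's −y face.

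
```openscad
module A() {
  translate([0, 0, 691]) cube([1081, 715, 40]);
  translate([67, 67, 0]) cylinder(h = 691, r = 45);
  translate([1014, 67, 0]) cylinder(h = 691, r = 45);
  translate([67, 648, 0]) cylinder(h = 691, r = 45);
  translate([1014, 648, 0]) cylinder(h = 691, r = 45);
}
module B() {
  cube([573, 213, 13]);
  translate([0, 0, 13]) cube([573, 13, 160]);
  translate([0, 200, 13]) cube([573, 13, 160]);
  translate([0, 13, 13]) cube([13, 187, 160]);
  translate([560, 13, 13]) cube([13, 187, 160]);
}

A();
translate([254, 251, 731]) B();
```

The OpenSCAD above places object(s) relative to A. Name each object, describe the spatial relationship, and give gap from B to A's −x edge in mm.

A is a table. B is an open box. The open box is on top of the table, centred. The gap from the open box to the table's −x edge is 254 mm.

The open box's min-x is at 254; the table's min-x is 0; gap = 254 mm.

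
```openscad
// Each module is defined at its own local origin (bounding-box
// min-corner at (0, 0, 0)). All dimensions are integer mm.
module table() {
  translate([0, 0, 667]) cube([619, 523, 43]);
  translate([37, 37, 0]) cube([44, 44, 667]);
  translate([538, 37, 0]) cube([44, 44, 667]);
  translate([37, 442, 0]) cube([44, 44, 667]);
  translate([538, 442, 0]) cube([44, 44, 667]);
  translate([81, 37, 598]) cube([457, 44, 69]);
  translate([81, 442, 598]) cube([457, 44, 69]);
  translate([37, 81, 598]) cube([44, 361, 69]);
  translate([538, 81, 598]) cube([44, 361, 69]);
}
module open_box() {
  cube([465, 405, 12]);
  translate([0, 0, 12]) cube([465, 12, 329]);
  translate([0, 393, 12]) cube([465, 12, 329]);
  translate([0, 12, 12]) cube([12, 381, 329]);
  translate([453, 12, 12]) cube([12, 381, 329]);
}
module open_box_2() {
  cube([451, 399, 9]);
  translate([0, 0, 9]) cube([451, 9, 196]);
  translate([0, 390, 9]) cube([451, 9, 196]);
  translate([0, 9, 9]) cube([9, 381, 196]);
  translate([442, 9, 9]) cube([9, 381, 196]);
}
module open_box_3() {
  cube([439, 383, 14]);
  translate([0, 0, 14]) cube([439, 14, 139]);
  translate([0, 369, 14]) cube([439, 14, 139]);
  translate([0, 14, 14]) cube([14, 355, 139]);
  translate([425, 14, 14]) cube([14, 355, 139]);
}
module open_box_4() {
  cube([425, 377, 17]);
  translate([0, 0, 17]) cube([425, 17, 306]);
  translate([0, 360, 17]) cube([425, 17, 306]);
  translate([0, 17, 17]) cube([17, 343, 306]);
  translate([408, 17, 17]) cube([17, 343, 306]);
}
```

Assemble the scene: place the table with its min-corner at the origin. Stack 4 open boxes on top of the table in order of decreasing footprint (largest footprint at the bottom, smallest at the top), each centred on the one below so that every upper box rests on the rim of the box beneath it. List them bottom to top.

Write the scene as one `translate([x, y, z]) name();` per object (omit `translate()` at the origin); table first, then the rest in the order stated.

table();
translate([77, 59, 710]) open_box();
translate([84, 62, 1051]) open_box_2();
translate([90, 70, 1256]) open_box_3();
translate([97, 73, 1409]) open_box_4();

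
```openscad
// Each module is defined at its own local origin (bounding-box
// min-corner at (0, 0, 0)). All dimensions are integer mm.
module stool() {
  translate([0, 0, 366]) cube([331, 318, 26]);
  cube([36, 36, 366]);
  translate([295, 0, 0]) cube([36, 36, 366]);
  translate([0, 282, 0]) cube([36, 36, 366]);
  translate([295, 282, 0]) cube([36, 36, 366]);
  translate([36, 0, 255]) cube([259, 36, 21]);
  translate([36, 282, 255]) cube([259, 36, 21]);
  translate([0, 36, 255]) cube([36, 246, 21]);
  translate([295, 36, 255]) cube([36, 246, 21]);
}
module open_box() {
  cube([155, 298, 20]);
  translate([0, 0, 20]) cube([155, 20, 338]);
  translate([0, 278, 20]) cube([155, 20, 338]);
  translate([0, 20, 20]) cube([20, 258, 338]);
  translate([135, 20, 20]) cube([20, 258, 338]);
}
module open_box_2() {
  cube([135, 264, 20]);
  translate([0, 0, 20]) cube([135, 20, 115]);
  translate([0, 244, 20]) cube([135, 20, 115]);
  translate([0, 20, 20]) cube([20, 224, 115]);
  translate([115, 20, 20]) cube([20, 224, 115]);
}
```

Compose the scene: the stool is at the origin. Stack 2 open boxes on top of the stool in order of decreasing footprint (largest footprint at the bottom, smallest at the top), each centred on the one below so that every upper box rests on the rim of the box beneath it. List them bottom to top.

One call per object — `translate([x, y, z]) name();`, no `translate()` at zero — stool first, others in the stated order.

stool();
translate([88, 10, 392]) open_box();
translate([98, 27, 750]) open_box_2();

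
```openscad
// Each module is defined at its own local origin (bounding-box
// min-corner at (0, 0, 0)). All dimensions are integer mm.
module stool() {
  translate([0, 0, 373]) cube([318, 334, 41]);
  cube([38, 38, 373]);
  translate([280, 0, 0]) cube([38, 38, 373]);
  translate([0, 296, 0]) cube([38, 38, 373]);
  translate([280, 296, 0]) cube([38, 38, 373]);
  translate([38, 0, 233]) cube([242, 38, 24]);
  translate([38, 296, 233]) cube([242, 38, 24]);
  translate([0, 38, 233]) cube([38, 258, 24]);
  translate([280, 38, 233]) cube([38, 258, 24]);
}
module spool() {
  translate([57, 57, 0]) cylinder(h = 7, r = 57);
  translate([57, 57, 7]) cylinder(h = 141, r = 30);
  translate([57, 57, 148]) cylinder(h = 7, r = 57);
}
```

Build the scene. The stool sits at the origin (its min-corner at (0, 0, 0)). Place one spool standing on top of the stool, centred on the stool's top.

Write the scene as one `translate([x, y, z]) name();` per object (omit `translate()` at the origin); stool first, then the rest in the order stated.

stool();
translate([102, 110, 414]) spool();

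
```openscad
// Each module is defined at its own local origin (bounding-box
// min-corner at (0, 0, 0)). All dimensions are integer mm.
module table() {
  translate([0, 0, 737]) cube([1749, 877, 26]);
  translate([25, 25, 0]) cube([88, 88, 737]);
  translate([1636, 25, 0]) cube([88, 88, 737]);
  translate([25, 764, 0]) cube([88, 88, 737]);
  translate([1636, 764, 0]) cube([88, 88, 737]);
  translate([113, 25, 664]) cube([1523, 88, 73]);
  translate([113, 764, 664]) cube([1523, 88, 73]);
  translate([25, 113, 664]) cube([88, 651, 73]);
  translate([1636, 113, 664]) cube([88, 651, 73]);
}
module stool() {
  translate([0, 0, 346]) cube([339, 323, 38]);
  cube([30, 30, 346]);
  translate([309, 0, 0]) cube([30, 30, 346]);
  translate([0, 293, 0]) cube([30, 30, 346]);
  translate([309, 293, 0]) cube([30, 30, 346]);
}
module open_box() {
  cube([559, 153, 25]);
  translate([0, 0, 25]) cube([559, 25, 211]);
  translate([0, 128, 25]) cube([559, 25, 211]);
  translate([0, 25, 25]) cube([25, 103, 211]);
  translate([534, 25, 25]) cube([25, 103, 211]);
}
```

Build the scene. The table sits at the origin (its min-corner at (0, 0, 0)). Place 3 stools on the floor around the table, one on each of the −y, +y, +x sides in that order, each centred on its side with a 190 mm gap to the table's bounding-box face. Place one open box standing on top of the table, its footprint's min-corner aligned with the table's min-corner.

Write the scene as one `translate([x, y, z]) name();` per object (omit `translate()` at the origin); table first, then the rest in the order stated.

table();
translate([705, -513, 0]) stool();
translate([705, 1067, 0]) stool();
translate([1939, 277, 0]) stool();
translate([0, 0, 763]) open_box();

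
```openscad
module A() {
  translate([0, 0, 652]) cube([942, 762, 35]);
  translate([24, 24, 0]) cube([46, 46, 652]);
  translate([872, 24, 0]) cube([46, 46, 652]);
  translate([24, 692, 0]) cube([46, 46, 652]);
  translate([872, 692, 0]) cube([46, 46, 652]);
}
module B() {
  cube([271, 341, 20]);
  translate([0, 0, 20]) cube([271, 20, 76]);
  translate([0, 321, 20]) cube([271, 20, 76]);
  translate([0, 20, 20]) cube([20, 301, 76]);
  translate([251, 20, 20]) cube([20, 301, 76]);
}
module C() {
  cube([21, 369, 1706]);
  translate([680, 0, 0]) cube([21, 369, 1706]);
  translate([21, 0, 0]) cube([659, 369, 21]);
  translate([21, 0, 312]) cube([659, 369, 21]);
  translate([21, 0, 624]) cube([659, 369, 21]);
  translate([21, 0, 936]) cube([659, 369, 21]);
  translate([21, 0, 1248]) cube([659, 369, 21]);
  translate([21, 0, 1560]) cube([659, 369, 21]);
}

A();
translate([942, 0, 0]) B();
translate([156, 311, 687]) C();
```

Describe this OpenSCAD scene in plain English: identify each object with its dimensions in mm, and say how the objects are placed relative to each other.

A is a table: top 942 mm (x) × 762 mm (y), 35 mm thick, upper face at z = 687 mm, on four 46×46 mm square legs, each inset 24 mm from the nearest pair of top edges, running from z = 0 to the bottom of the top.

B is an open storage box with external size 271×341×96 mm and wall thickness 20 mm (the base is also 20 mm thick). The base covers the whole footprint; the four walls stand on the base, with the y-facing walls full-width and the x-facing walls fitting between their inner faces.

C is an open bookshelf. Two side panels, each 21 mm thick, 369 mm deep and 1706 mm tall, stand 701 mm apart (outside-to-outside). Between them sit 6 shelves, each 21 mm thick and 369 mm deep, spanning the full gap between the sides. The bottom shelf rests on the floor (its underside at z = 0) and the clear gap between one shelf's top and the next shelf's underside is 291 mm.

The open box is against the table's +x side, with their −y faces flush. The bookshelf is on top of the table.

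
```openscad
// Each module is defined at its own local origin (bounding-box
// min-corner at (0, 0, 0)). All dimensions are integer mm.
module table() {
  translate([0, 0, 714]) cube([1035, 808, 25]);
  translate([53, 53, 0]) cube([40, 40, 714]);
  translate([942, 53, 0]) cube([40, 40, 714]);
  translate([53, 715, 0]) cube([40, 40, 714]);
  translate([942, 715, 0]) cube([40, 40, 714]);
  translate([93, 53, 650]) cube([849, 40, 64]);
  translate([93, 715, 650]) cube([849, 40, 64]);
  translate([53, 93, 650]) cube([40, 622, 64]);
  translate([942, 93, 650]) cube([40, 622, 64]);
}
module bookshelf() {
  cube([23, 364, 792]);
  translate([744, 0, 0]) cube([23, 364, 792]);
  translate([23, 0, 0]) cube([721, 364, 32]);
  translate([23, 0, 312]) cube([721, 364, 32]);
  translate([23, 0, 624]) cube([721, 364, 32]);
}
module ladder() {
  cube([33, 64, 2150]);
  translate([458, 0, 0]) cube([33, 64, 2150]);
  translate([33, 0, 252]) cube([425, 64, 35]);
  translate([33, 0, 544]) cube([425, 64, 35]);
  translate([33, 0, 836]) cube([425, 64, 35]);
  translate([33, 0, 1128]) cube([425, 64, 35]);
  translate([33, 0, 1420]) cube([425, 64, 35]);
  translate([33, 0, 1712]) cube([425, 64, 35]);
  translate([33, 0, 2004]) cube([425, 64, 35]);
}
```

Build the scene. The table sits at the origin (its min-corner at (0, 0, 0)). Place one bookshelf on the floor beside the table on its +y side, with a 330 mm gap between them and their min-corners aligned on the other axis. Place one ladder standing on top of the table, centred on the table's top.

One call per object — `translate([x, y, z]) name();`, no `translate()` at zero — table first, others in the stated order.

table();
translate([0, 1138, 0]) bookshelf();
translate([272, 372, 739]) ladder();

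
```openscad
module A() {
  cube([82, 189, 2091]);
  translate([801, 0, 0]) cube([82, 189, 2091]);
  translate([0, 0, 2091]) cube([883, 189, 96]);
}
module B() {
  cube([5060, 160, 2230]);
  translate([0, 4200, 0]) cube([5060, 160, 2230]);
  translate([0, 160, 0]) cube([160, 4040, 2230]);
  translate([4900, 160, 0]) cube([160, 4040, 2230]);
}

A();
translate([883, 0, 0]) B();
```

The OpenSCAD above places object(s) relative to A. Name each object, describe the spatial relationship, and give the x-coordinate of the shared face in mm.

A is a door frame. B is a house frame. The house frame is against the door frame's +x side, with their −y faces flush. The x-coordinate of the shared face is 883 mm.

The door frame's +x face and the house frame's −x face are both at x = 883 mm.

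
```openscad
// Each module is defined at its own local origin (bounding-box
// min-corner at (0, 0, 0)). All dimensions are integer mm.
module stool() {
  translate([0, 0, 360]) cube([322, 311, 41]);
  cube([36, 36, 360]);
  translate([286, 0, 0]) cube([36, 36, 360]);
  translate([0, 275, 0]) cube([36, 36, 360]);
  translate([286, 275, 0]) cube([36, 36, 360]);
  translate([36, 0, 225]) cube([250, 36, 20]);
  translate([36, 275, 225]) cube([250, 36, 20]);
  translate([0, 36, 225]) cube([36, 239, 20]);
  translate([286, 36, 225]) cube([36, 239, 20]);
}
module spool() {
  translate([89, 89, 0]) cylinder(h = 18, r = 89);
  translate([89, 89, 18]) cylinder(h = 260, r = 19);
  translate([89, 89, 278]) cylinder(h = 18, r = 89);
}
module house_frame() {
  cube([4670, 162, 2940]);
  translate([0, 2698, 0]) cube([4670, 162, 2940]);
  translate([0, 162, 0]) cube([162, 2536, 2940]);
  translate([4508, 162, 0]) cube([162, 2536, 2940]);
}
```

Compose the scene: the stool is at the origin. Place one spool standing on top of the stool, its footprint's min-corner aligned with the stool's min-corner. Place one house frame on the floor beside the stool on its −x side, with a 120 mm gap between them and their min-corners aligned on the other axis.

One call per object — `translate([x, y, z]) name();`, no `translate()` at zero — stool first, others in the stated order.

stool();
translate([0, 0, 401]) spool();
translate([-4790, 0, 0]) house_frame();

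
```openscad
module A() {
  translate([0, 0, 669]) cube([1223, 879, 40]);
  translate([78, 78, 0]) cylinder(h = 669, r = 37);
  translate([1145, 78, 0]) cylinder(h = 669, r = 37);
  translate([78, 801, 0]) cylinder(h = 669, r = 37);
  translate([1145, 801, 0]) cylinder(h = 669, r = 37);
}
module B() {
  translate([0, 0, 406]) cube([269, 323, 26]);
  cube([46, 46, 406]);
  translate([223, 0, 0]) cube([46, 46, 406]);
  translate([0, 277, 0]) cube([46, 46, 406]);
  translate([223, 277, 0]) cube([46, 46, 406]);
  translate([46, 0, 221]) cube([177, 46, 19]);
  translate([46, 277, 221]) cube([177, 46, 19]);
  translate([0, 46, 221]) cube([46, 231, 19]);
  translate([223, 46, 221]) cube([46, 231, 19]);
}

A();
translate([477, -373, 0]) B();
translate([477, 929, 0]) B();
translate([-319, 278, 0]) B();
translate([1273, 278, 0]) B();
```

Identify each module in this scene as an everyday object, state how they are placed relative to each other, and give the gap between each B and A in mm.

A is a table. B is a stool. Four stools sit around the table at the −y, +y, −x, +x sides. The gap between each stool and the table is 50 mm.

Each stool's nearest face is 50 mm from the table's bounding box.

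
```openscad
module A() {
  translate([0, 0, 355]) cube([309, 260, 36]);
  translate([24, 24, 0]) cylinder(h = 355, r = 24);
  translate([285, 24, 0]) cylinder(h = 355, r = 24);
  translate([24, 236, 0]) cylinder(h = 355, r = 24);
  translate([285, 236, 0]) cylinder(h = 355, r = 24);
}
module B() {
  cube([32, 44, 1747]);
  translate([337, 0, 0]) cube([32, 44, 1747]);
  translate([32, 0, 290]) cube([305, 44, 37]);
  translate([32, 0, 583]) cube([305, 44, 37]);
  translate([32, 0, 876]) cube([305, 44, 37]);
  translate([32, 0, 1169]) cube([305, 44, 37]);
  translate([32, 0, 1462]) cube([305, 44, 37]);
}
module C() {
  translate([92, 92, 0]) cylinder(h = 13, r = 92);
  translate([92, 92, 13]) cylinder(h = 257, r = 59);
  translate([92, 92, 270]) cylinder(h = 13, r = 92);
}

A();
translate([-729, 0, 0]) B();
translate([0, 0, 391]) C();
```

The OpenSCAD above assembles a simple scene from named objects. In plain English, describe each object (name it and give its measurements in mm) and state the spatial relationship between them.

A is a four-legged stool. The seat is a 309×260×36 mm slab whose top surface is at z = 391 mm; four round legs, each 48 mm in diameter, run from the floor (z = 0) to the underside of the seat, each leg's axis is inset half a diameter from the nearest pair of seat edges (so the leg's bounding box is flush with the corner).

B is a straight ladder. Two 32×44 mm vertical rails, 1747 mm tall, stand 369 mm apart (outside-to-outside) with their front faces coplanar on the −y side. 5 rungs, each 44 mm deep and 37 mm tall, span between the inner faces of the rails, front faces flush with the rails. The lowest rung's underside is at z = 290 mm and rungs are spaced 293 mm apart (underside to underside).

C is a spool: two coaxial disc flanges of radius 92 mm and thickness 13 mm, joined by a core cylinder of radius 59 mm and height 257 mm. The lower flange rests on z = 0 and the three cylinders share a vertical axis.

The ladder is on the floor beside the stool on its −x side. The spool is on top of the stool.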